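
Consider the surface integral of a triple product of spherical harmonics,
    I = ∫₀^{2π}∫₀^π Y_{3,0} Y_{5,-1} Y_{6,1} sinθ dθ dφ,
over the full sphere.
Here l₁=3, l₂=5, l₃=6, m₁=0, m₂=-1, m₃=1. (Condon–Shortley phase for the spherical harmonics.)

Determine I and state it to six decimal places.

-0.123080

m-sum 0 ✓  L=14 even ✓  2≤6≤8 ✓
Π(2lᵢ+1) = 7×11×13 = 1001
triangle coeff Δ(3,5,6) = 1/675675
Σ_t [0,2]: t=0:+1/8640 t=1:−1/2304 t=2:+1/8640 = -7/34560
(3j)²=7/429 [(3 5 6; 0 0 0)], sign=-1
Σ_t [0,2]: t=0:+1/6912 t=1:−1/2880 t=2:+1/17280 = -1/6912
(3j)²=5/429 [(3 5 6; 0 -1 1)], sign=+1
⇒ 4πI² = 245/1287
I = (-1)√(245/1287/(4π)) = -0.12308038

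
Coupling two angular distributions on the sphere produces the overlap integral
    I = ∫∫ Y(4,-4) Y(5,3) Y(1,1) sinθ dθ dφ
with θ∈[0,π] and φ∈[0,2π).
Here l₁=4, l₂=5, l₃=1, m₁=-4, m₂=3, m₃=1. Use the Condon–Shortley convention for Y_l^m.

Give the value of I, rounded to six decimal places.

-0.049106

Rules hold: Σm=0, L=10 even, 1≤1≤9.
N = 9·11·3 = 297
Δ = 8!·0!·2!/11! = 1/495
Racah Σ t=4..4: t=4:+1/576 = 1/576
⇒ 3j(4 5 1; 0 0 0)² = 5/99, sgn -1
Racah Σ t=8..8: t=8:+1/80640 = 1/80640
⇒ 3j(4 5 1; -4 3 1)² = 1/495, sgn +1
4πI² = N·(3j₀)²·(3jₘ)² = 1/33
I = -1·√(0.030303/4π) = -0.04910640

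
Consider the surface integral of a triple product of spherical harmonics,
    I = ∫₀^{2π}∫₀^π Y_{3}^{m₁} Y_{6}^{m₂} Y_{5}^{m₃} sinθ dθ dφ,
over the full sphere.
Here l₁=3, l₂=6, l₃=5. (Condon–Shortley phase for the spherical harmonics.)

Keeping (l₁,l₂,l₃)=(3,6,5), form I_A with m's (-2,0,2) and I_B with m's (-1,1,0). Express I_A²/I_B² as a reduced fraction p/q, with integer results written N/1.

Shared (l₁,l₂,l₃)=(3,6,5): N and (l;000)² cancel in I_A²/I_B².
A: Δ = 4!·2!·8!/15! = 1/675675; Racah Σ t=3..4: t=3:−1/8640 t=4:+1/34560 = -1/11520; ⇒ 3j(3 6 5; -2 0 2)² = 3/143, sgn +1
B: Δ = 4!·2!·8!/15! = 1/675675; Racah Σ t=2..4: t=2:+1/5760 t=3:−1/3456 t=4:+1/34560 = -1/11520; ⇒ 3j(3 6 5; -1 1 0)² = 2/429, sgn +1
I_A²/I_B² = (3/143)/(2/429) = 9/2

9/2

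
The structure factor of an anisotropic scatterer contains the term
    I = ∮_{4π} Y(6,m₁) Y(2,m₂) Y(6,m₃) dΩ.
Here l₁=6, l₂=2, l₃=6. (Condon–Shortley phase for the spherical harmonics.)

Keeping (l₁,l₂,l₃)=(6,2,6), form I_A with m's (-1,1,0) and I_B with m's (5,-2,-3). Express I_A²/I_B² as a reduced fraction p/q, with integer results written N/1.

Shared (l₁,l₂,l₃)=(6,2,6): N and (l;000)² cancel in I_A²/I_B².
A: Δ = 2!·10!·2!/15! = 1/90090; Racah Σ t=1..2: t=1:−1/34560 t=2:+1/28800 = 1/172800; ⇒ 3j(6 2 6; -1 1 0)² = 1/1430, sgn +1
B: Δ = 2!·10!·2!/15! = 1/90090; Racah Σ t=0..0: t=0:+1/1451520 = 1/1451520; ⇒ 3j(6 2 6; 5 -2 -3)² = 1/91, sgn -1
I_A²/I_B² = (1/1430)/(1/91) = 7/110

7/110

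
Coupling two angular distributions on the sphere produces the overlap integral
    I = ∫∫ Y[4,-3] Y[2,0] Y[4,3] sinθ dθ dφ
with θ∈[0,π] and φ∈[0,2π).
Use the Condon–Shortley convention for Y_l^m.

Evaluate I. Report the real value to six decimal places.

Rules hold: Σm=0, L=10 even, 2≤4≤6.
N = 9·5·9 = 405
Δ = 2!·6!·2!/11! = 1/13860
Racah Σ t=0..2: t=0:+1/192 t=1:−1/36 t=2:+1/192 = -5/288
⇒ 3j(4 2 4; 0 0 0)² = 20/693, sgn -1
Racah Σ t=1..2: t=1:−1/720 t=2:+1/480 = 1/1440
⇒ 3j(4 2 4; -3 0 3)² = 7/1980, sgn -1
4πI² = N·(3j₀)²·(3jₘ)² = 5/121
I = +1·√(0.0413223/4π) = 0.05734392

0.057344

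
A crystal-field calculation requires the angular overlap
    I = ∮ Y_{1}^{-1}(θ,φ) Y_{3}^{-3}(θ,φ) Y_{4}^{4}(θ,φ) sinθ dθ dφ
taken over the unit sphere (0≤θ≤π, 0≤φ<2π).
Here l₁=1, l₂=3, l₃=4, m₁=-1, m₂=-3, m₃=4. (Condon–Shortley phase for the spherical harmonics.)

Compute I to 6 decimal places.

Rules hold: Σm=0, L=8 even, 2≤4≤4.
N = 3·7·9 = 189
Δ = 0!·2!·6!/9! = 1/252
Racah Σ t=0..0: t=0:+1/36 = 1/36
⇒ 3j(1 3 4; 0 0 0)² = 4/63, sgn +1
Racah Σ t=0..0: t=0:+1/1440 = 1/1440
⇒ 3j(1 3 4; -1 -3 4)² = 1/9, sgn +1
4πI² = N·(3j₀)²·(3jₘ)² = 4/3
I = +1·√(1.33333/4π) = 0.32573501

0.325735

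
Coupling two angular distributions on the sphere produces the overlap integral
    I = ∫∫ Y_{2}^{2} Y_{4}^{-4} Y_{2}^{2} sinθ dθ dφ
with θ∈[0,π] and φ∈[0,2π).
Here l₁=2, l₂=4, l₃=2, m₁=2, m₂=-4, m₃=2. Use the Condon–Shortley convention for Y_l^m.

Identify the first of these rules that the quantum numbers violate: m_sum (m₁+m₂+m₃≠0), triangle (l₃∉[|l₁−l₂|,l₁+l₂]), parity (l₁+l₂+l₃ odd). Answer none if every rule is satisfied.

azimuthal sum: 2 − 4 + 2 = 0  ✓
2 ≤ 2 ≤ 6 (triangle on l)  ✓
L = 2 + 4 + 2 = 8 (even)  ✓

none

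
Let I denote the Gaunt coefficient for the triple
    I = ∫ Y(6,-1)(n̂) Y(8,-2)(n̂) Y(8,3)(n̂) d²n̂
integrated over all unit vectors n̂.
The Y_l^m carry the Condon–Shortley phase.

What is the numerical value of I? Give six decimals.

Checks pass: Σm=0; 22 even; l₃=8∈[2,14].
(2·6+1)(2·8+1)(2·8+1) = 3757
Δ: 6! 6! 10! / 23! → 1/13742520792
sum: t=0:+1/41803776000 t=1:−1/435456000 t=2:+1/39813120 t=3:−1/18662400 t=4:+1/39813120 t=5:−1/435456000 t=6:+1/41803776000 = -11/1393459200
3j²(6 8 8; 0 0 0) = Δ·Π!·Σ² = 600/96577  (sign -1)
sum: t=1:−1/1244160000 t=2:+1/99532800 t=3:−1/52254720 t=4:+1/139345920 t=5:−1/2090188800 t=6:+1/313528320000 = -143/44789760000
3j²(6 8 8; -1 -2 3) = Δ·Π!·Σ² = 1001/178296  (sign +1)
combine: 4πI² = 3757·600/96577·1001/178296 = 25025/190969
take √, sign -1: I = -0.10211762

-0.102118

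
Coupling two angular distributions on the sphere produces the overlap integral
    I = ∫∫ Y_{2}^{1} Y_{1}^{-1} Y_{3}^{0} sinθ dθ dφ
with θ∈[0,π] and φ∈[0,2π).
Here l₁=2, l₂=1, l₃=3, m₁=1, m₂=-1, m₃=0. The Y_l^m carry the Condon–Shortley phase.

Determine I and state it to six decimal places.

m-sum 0 ✓  L=6 even ✓  1≤3≤3 ✓
Π(2lᵢ+1) = 5×3×7 = 105
triangle coeff Δ(2,1,3) = 1/105
Σ_t [0,0]: t=0:+1/4 = 1/4
(3j)²=3/35 [(2 1 3; 0 0 0)], sign=-1
Σ_t [0,0]: t=0:+1/12 = 1/12
(3j)²=1/35 [(2 1 3; 1 -1 0)], sign=-1
⇒ 4πI² = 9/35
I = (+1)√(9/35/(4π)) = 0.14304817

0.143048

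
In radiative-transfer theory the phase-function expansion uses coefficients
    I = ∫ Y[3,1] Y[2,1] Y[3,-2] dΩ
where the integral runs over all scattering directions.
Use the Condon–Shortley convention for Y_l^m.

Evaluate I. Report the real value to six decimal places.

Rules hold: Σm=0, L=8 even, 1≤3≤5.
N = 7·5·7 = 245
Δ = 2!·4!·2!/9! = 1/3780
Racah Σ t=0..2: t=0:+1/24 t=1:−1/4 t=2:+1/24 = -1/6
⇒ 3j(3 2 3; 0 0 0)² = 4/105, sgn +1
Racah Σ t=1..2: t=1:−1/12 t=2:+1/48 = -1/16
⇒ 3j(3 2 3; 1 1 -2)² = 1/28, sgn +1
4πI² = N·(3j₀)²·(3jₘ)² = 1/3
I = +1·√(0.333333/4π) = 0.16286750

0.162868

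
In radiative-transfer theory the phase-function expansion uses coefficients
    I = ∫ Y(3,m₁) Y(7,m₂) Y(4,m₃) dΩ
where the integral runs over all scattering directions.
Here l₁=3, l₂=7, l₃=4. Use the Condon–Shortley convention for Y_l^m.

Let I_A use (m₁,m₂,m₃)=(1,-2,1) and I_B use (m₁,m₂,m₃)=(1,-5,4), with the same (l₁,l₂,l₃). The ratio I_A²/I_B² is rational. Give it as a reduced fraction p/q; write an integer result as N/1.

Shared (l₁,l₂,l₃)=(3,7,4): N and (l;000)² cancel in I_A²/I_B².
A: Δ = 6!·0!·8!/15! = 1/45045; Racah Σ t=2..2: t=2:+1/34560 = 1/34560; ⇒ 3j(3 7 4; 1 -2 1)² = 4/143, sgn -1
B: Δ = 6!·0!·8!/15! = 1/45045; Racah Σ t=2..2: t=2:+1/1935360 = 1/1935360; ⇒ 3j(3 7 4; 1 -5 4)² = 1/91, sgn +1
I_A²/I_B² = (4/143)/(1/91) = 28/11

28/11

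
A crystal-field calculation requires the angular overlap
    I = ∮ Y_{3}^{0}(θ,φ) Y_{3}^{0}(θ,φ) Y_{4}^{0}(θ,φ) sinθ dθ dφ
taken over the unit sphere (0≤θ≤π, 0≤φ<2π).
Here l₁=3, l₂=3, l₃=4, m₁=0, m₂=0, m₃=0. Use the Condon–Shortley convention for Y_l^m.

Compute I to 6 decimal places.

Rules hold: Σm=0, L=10 even, 0≤4≤6.
N = 7·7·9 = 441
Δ = 2!·4!·4!/11! = 1/34650
Racah Σ t=0..2: t=0:+1/72 t=1:−1/16 t=2:+1/72 = -5/144
⇒ 3j(3 3 4; 0 0 0)² = 2/77, sgn -1
(m-triple is (0,0,0) — same symbol as above.)
4πI² = N·(3j₀)²·(3jₘ)² = 36/121
I = +1·√(0.297521/4π) = 0.15386989

0.153870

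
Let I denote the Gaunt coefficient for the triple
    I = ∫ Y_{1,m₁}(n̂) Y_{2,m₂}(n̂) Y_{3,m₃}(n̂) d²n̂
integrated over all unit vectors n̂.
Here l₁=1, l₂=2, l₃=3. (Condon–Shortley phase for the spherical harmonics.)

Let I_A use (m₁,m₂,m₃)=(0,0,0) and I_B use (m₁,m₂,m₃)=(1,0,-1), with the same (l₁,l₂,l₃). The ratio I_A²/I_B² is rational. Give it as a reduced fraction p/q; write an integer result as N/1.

3/2

l's match ⇒ only the (l;m) 3-j factors differ between A and B.
A: triangle coeff Δ(1,2,3) = 1/105; Σ_t [0,0]: t=0:+1/4 = 1/4; (3j)²=3/35 [(1 2 3; 0 0 0)], sign=-1
B: triangle coeff Δ(1,2,3) = 1/105; Σ_t [0,0]: t=0:+1/8 = 1/8; (3j)²=2/35 [(1 2 3; 1 0 -1)], sign=+1
I_A²/I_B² = (3/35)/(2/35) = 3/2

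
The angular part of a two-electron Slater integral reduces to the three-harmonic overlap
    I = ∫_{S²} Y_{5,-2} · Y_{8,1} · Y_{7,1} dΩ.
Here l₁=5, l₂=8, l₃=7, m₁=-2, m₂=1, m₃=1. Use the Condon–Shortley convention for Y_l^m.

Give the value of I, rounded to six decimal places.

Rules hold: Σm=0, L=20 even, 3≤7≤13.
N = 11·17·15 = 2805
Δ = 6!·4!·10!/21! = 1/814773960
Racah Σ t=1..5: t=1:−1/87091200 t=2:+1/4976640 t=3:−1/2073600 t=4:+1/4976640 t=5:−1/87091200 = -1/9676800
⇒ 3j(5 8 7; 0 0 0)² = 360/46189, sgn +1
Racah Σ t=3..6: t=3:−1/14929920 t=4:+1/4147200 t=5:−1/8294400 t=6:+1/130636800 = 1/16329600
⇒ 3j(5 8 7; -2 1 1)² = 1024/138567, sgn +1
4πI² = N·(3j₀)²·(3jₘ)² = 1843200/11408683
I = +1·√(0.161561/4π) = 0.11338707

0.113387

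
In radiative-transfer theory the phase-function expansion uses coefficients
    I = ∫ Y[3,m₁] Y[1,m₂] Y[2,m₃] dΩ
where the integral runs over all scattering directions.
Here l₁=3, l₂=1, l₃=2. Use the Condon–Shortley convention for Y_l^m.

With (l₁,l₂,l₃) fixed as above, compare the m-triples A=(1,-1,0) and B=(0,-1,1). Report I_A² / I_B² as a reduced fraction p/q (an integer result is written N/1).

Same 3,1,2: normalisation and zero-m 3j drop out of the ratio.
A: Δ: 2! 4! 0! / 7! → 1/105; sum: t=0:+1/8 = 1/8; 3j²(3 1 2; 1 -1 0) = Δ·Π!·Σ² = 2/35  (sign +1)
B: Δ: 2! 4! 0! / 7! → 1/105; sum: t=0:+1/12 = 1/12; 3j²(3 1 2; 0 -1 1) = Δ·Π!·Σ² = 1/35  (sign -1)
I_A²/I_B² = (2/35)/(1/35) = 2/1

2/1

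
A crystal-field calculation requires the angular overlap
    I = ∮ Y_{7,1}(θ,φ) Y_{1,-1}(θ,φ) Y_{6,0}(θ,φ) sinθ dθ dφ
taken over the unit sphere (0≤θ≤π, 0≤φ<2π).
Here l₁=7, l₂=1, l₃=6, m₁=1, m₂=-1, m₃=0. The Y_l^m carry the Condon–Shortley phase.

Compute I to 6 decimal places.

-0.185147

Checks pass: Σm=0; 14 even; l₃=6∈[6,8].
(2·7+1)(2·1+1)(2·6+1) = 585
Δ: 2! 12! 0! / 15! → 1/1365
sum: t=1:−1/518400 = -1/518400
3j²(7 1 6; 0 0 0) = Δ·Π!·Σ² = 7/195  (sign -1)
sum: t=0:+1/1036800 = 1/1036800
3j²(7 1 6; 1 -1 0) = Δ·Π!·Σ² = 4/195  (sign +1)
combine: 4πI² = 585·7/195·4/195 = 28/65
take √, sign -1: I = -0.18514731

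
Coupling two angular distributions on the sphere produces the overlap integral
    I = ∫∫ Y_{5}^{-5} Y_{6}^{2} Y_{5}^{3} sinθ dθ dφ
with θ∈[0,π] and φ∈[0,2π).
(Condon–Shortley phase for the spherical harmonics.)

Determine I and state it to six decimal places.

m-sum 0 ✓  L=16 even ✓  1≤5≤11 ✓
Π(2lᵢ+1) = 11×13×11 = 1573
triangle coeff Δ(5,6,5) = 1/28588560
Σ_t [1,5]: t=1:−1/345600 t=2:+1/13824 t=3:−1/5184 t=4:+1/13824 t=5:−1/345600 = -7/129600
(3j)²=80/7293 [(5 6 5; 0 0 0)], sign=+1
Σ_t [6,6]: t=6:+1/829440 = 1/829440
(3j)²=35/2431 [(5 6 5; -5 2 3)], sign=+1
⇒ 4πI² = 2800/11271
I = (+1)√(2800/11271/(4π)) = 0.14060244

0.140602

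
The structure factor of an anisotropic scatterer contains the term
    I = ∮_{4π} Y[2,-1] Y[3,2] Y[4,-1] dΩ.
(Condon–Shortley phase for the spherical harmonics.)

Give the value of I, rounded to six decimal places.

l₁+l₂+l₃=9 is odd: 3j(l;000)=0 ⇒ I=0

0.000000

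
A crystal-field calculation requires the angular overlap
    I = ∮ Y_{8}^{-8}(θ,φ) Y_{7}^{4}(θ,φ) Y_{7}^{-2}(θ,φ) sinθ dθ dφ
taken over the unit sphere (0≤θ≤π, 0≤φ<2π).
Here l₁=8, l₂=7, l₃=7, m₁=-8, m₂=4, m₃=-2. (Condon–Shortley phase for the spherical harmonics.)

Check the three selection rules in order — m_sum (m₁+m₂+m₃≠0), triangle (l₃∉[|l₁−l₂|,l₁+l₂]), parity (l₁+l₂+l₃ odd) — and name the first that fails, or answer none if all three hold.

m₁+m₂+m₃ = -8 + 4 − 2 = -6  ✗
triangle: |8−7|=1 ≤ l₃=7 ≤ 8+7=15
parity: l₁+l₂+l₃ = 22 is even

m_sum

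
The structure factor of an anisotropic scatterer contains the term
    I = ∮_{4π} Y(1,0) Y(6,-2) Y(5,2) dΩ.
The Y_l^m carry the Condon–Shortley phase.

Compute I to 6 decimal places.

0.231133

Rules hold: Σm=0, L=12 even, 5≤5≤7.
N = 3·13·11 = 429
Δ = 2!·0!·10!/13! = 1/858
Racah Σ t=1..1: t=1:−1/14400 = -1/14400
⇒ 3j(1 6 5; 0 0 0)² = 6/143, sgn +1
Racah Σ t=1..1: t=1:−1/30240 = -1/30240
⇒ 3j(1 6 5; 0 -2 2)² = 16/429, sgn +1
4πI² = N·(3j₀)²·(3jₘ)² = 96/143
I = +1·√(0.671329/4π) = 0.23113338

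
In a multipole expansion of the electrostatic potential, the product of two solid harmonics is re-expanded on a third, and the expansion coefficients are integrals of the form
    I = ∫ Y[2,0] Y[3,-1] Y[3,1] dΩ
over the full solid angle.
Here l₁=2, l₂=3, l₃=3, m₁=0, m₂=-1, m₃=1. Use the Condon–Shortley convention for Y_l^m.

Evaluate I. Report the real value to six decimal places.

Checks pass: Σm=0; 8 even; l₃=3∈[1,5].
(2·2+1)(2·3+1)(2·3+1) = 245
Δ: 2! 2! 4! / 9! → 1/3780
sum: t=0:+1/24 t=1:−1/4 t=2:+1/24 = -1/6
3j²(2 3 3; 0 0 0) = Δ·Π!·Σ² = 4/105  (sign +1)
sum: t=0:+1/16 t=1:−1/6 t=2:+1/96 = -3/32
3j²(2 3 3; 0 -1 1) = Δ·Π!·Σ² = 3/140  (sign -1)
combine: 4πI² = 245·4/105·3/140 = 1/5
take √, sign -1: I = -0.12615663

-0.126157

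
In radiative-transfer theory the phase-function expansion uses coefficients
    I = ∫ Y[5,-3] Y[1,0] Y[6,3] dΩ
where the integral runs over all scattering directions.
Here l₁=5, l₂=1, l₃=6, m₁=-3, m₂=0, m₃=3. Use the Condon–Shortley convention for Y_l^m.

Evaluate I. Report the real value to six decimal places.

Checks pass: Σm=0; 12 even; l₃=6∈[4,6].
(2·5+1)(2·1+1)(2·6+1) = 429
Δ: 0! 10! 2! / 13! → 1/858
sum: t=0:+1/14400 = 1/14400
3j²(5 1 6; 0 0 0) = Δ·Π!·Σ² = 6/143  (sign +1)
sum: t=0:+1/80640 = 1/80640
3j²(5 1 6; -3 0 3) = Δ·Π!·Σ² = 9/286  (sign -1)
combine: 4πI² = 429·6/143·9/286 = 81/143
take √, sign -1: I = -0.21230956

-0.212310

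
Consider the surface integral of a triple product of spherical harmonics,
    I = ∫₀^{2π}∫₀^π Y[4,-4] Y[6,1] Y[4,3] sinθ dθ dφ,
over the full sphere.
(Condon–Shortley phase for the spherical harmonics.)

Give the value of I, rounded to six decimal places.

0.065188

Rules hold: Σm=0, L=14 even, 2≤4≤10.
N = 9·13·9 = 1053
Δ = 6!·2!·6!/15! = 1/1261260
Racah Σ t=2..4: t=2:+1/4608 t=3:−1/1296 t=4:+1/4608 = -7/20736
⇒ 3j(4 6 4; 0 0 0)² = 20/1287, sgn -1
Racah Σ t=6..6: t=6:+1/172800 = 1/172800
⇒ 3j(4 6 4; -4 1 3)² = 7/2145, sgn -1
4πI² = N·(3j₀)²·(3jₘ)² = 84/1573
I = +1·√(0.0534011/4π) = 0.06518840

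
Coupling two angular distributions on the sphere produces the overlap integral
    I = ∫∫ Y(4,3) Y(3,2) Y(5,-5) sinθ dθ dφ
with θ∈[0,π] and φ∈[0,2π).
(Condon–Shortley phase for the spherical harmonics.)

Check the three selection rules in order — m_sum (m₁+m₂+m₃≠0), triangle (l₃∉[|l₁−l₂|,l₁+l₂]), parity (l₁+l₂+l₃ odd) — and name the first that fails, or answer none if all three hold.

m₁+m₂+m₃ = 3 + 2 − 5 = 0  ✓
triangle: |4−3|=1 ≤ l₃=5 ≤ 4+3=7  ✓
parity: l₁+l₂+l₃ = 12 is even  ✓

none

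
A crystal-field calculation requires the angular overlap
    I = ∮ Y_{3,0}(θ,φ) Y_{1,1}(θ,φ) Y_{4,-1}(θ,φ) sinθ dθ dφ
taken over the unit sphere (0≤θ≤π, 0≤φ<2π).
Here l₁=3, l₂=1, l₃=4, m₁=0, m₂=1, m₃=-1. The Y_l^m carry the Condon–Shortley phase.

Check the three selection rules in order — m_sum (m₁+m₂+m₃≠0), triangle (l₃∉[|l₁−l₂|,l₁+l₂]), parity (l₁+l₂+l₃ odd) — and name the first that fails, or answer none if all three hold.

none

Σmᵢ = 0  ✓
l₃∈[|l₁−l₂|,l₁+l₂]=[2,4], have l₃=4  ✓
Σlᵢ = 8 ⇒ even  ✓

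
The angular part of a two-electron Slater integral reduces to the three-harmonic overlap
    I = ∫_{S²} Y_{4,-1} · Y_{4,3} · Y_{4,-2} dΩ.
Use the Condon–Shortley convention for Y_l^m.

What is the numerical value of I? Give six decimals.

-0.063661

Rules hold: Σm=0, L=12 even, 0≤4≤8.
N = 9·9·9 = 729
Δ = 4!·4!·4!/13! = 1/450450
Racah Σ t=0..4: t=0:+1/13824 t=1:−1/216 t=2:+1/64 t=3:−1/216 t=4:+1/13824 = 5/768
⇒ 3j(4 4 4; 0 0 0)² = 18/1001, sgn +1
Racah Σ t=3..4: t=3:−1/576 t=4:+1/864 = -1/1728
⇒ 3j(4 4 4; -1 3 -2)² = 5/1287, sgn -1
4πI² = N·(3j₀)²·(3jₘ)² = 7290/143143
I = -1·√(0.0509281/4π) = -0.06366105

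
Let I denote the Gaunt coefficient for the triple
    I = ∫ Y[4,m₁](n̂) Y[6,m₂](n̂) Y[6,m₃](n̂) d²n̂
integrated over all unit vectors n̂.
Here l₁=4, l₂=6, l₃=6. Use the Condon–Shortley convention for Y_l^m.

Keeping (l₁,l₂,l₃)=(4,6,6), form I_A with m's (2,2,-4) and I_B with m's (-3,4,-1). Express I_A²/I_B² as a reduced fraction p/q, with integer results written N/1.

529/3500

Same 4,6,6: normalisation and zero-m 3j drop out of the ratio.
A: Δ: 4! 4! 8! / 17! → 1/15315300; sum: t=0:+1/3870720 t=1:−1/181440 t=2:+1/138240 = 23/11612160; 3j²(4 6 6; 2 2 -4) = Δ·Π!·Σ² = 529/204204  (sign +1)
B: Δ: 4! 4! 8! / 17! → 1/15315300; sum: t=3:−1/725760 t=4:+1/207360 = 1/290304; 3j²(4 6 6; -3 4 -1) = Δ·Π!·Σ² = 125/7293  (sign -1)
I_A²/I_B² = (529/204204)/(125/7293) = 529/3500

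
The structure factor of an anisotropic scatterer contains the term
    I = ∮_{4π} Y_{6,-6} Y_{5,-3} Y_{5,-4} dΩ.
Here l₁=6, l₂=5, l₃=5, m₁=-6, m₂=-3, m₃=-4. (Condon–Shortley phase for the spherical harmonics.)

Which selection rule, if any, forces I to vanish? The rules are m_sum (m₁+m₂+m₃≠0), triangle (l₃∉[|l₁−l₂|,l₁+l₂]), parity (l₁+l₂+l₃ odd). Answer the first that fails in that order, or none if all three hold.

m_sum

m₁+m₂+m₃ = -6 − 3 − 4 = -13  ✗
triangle: |6−5|=1 ≤ l₃=5 ≤ 6+5=11
parity: l₁+l₂+l₃ = 16 is even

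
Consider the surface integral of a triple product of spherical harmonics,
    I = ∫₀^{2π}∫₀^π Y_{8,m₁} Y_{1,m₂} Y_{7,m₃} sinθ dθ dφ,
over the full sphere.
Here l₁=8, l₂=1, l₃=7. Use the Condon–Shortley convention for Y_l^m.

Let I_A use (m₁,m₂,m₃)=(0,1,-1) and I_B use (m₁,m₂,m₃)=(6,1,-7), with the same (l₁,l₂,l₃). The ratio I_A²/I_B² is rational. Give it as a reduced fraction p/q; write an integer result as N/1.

Shared (l₁,l₂,l₃)=(8,1,7): N and (l;000)² cancel in I_A²/I_B².
A: Δ = 2!·14!·0!/17! = 1/2040; Racah Σ t=2..2: t=2:+1/58060800 = 1/58060800; ⇒ 3j(8 1 7; 0 1 -1)² = 7/510, sgn +1
B: Δ = 2!·14!·0!/17! = 1/2040; Racah Σ t=2..2: t=2:+1/174356582400 = 1/174356582400; ⇒ 3j(8 1 7; 6 1 -7)² = 1/2040, sgn +1
I_A²/I_B² = (7/510)/(1/2040) = 28/1

28/1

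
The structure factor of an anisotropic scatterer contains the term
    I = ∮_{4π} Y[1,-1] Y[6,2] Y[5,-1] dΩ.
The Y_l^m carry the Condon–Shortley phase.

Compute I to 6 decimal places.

0.216205

m-sum 0 ✓  L=12 even ✓  5≤5≤7 ✓
Π(2lᵢ+1) = 3×13×11 = 429
triangle coeff Δ(1,6,5) = 1/858
Σ_t [1,1]: t=1:−1/14400 = -1/14400
(3j)²=6/143 [(1 6 5; 0 0 0)], sign=+1
Σ_t [2,2]: t=2:+1/34560 = 1/34560
(3j)²=14/429 [(1 6 5; -1 2 -1)], sign=+1
⇒ 4πI² = 84/143
I = (+1)√(84/143/(4π)) = 0.21620548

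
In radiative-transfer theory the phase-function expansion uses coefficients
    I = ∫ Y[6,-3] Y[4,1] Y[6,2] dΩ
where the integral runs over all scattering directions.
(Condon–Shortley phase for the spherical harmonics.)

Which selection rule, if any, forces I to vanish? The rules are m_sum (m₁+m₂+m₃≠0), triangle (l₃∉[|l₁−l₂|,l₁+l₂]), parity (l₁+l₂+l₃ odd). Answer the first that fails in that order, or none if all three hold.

m₁+m₂+m₃ = -3 + 1 + 2 = 0  ✓
triangle: |6−4|=2 ≤ l₃=6 ≤ 6+4=10  ✓
parity: l₁+l₂+l₃ = 16 is even  ✓

none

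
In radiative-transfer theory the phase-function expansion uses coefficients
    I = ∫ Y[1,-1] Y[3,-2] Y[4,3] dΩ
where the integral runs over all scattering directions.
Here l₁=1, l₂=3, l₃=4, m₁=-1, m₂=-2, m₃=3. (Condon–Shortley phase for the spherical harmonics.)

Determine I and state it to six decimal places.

Checks pass: Σm=0; 8 even; l₃=4∈[2,4].
(2·1+1)(2·3+1)(2·4+1) = 189
Δ: 0! 2! 6! / 9! → 1/252
sum: t=0:+1/36 = 1/36
3j²(1 3 4; 0 0 0) = Δ·Π!·Σ² = 4/63  (sign +1)
sum: t=0:+1/240 = 1/240
3j²(1 3 4; -1 -2 3) = Δ·Π!·Σ² = 1/12  (sign -1)
combine: 4πI² = 189·4/63·1/12 = 1/1
take √, sign -1: I = -0.28209479

-0.282095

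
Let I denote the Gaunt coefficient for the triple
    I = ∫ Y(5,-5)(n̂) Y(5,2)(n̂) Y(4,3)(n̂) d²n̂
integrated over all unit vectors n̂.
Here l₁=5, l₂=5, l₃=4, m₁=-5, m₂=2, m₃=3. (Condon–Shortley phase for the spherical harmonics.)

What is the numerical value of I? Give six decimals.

m-sum 0 ✓  L=14 even ✓  0≤4≤10 ✓
Π(2lᵢ+1) = 11×11×9 = 1089
triangle coeff Δ(5,5,4) = 1/3153150
Σ_t [1,5]: t=1:−1/69120 t=2:+1/1728 t=3:−1/576 t=4:+1/1728 t=5:−1/69120 = -7/11520
(3j)²=2/143 [(5 5 4; 0 0 0)], sign=-1
Σ_t [6,6]: t=6:+1/103680 = 1/103680
(3j)²=7/429 [(5 5 4; -5 2 3)], sign=-1
⇒ 4πI² = 42/169
I = (+1)√(42/169/(4π)) = 0.14062948

0.140629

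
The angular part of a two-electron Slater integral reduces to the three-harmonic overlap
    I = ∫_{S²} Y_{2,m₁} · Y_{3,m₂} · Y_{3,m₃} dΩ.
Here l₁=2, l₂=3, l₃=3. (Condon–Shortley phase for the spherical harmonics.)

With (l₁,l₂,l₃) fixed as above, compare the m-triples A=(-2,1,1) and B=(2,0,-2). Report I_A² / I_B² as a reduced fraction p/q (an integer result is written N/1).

Same 2,3,3: normalisation and zero-m 3j drop out of the ratio.
A: Δ: 2! 2! 4! / 9! → 1/3780; sum: t=2:+1/16 = 1/16; 3j²(2 3 3; -2 1 1) = Δ·Π!·Σ² = 2/35  (sign +1)
B: Δ: 2! 2! 4! / 9! → 1/3780; sum: t=0:+1/24 = 1/24; 3j²(2 3 3; 2 0 -2) = Δ·Π!·Σ² = 1/21  (sign -1)
I_A²/I_B² = (2/35)/(1/21) = 6/5

6/5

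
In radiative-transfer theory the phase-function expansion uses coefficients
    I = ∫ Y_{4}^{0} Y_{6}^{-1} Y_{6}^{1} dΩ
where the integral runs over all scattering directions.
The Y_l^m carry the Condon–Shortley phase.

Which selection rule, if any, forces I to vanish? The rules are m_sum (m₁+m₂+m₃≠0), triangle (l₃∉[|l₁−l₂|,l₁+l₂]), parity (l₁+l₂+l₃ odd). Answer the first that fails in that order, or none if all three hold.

Σmᵢ = 0  ✓
l₃∈[|l₁−l₂|,l₁+l₂]=[2,10], have l₃=6  ✓
Σlᵢ = 16 ⇒ even  ✓

none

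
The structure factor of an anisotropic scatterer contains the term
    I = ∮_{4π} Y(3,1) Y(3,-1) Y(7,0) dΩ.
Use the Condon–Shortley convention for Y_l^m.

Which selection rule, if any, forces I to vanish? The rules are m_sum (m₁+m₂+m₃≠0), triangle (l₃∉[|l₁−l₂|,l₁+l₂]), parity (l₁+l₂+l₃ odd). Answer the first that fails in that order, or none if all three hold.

Σmᵢ = 0  ✓
l₃∈[|l₁−l₂|,l₁+l₂]=[0,6], have l₃=7  ✗
Σlᵢ = 13 ⇒ odd

triangle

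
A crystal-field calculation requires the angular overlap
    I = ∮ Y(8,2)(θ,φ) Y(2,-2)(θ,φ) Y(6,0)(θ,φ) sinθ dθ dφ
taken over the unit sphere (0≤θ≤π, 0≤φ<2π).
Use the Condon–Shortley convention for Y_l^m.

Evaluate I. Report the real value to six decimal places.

0.122977

m-sum 0 ✓  L=16 even ✓  6≤6≤10 ✓
Π(2lᵢ+1) = 17×5×13 = 1105
triangle coeff Δ(8,2,6) = 1/30940
Σ_t [2,2]: t=2:+1/2073600 = 1/2073600
(3j)²=28/1105 [(8 2 6; 0 0 0)], sign=+1
Σ_t [0,0]: t=0:+1/12441600 = 1/12441600
(3j)²=3/442 [(8 2 6; 2 -2 0)], sign=+1
⇒ 4πI² = 42/221
I = (+1)√(42/221/(4π)) = 0.12297691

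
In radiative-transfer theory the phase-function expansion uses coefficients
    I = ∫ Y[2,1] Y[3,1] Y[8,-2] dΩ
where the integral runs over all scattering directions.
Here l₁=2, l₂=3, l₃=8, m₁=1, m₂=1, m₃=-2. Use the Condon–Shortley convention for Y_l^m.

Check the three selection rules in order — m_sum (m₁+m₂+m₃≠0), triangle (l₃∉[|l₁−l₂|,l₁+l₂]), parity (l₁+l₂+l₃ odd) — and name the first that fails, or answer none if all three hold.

triangle

m₁+m₂+m₃ = 1 + 1 − 2 = 0  ✓
triangle: |2−3|=1 ≤ l₃=8 ≤ 2+3=5  ✗
parity: l₁+l₂+l₃ = 13 is odd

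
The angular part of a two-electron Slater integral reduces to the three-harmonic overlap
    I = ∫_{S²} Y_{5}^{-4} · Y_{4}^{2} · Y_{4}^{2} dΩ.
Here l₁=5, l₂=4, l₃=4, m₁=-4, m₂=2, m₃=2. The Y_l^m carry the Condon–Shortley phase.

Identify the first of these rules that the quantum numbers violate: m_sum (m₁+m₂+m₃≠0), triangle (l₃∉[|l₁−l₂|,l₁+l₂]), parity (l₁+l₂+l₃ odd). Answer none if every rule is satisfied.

Σmᵢ = 0  ✓
l₃∈[|l₁−l₂|,l₁+l₂]=[1,9], have l₃=4  ✓
Σlᵢ = 13 ⇒ odd  ✗

parity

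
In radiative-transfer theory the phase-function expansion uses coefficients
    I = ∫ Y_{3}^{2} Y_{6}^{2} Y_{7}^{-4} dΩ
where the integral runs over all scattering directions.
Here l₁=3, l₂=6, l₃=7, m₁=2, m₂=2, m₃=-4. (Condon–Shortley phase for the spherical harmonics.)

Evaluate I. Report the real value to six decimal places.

Rules hold: Σm=0, L=16 even, 3≤7≤9.
N = 7·13·15 = 1365
Δ = 2!·4!·10!/17! = 1/2042040
Racah Σ t=0..2: t=0:+1/207360 t=1:−1/57600 t=2:+1/207360 = -1/129600
⇒ 3j(3 6 7; 0 0 0)² = 168/12155, sgn +1
Racah Σ t=0..1: t=0:+1/967680 t=1:−1/725760 = -1/2903040
⇒ 3j(3 6 7; 2 2 -4)² = 5/3094, sgn +1
4πI² = N·(3j₀)²·(3jₘ)² = 1260/41327
I = +1·√(0.0304885/4π) = 0.04925648

0.049256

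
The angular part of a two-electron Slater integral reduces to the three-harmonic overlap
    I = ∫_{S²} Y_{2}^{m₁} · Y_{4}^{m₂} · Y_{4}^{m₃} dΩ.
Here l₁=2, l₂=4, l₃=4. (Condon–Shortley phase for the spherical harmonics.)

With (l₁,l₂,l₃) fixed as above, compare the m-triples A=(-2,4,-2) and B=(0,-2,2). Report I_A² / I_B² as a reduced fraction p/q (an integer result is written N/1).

21/8

Shared (l₁,l₂,l₃)=(2,4,4): N and (l;000)² cancel in I_A²/I_B².
A: Δ = 2!·2!·6!/11! = 1/13860; Racah Σ t=2..2: t=2:+1/2880 = 1/2880; ⇒ 3j(2 4 4; -2 4 -2)² = 2/165, sgn +1
B: Δ = 2!·2!·6!/11! = 1/13860; Racah Σ t=0..2: t=0:+1/192 t=1:−1/120 t=2:+1/2880 = -1/360; ⇒ 3j(2 4 4; 0 -2 2)² = 16/3465, sgn -1
I_A²/I_B² = (2/165)/(16/3465) = 21/8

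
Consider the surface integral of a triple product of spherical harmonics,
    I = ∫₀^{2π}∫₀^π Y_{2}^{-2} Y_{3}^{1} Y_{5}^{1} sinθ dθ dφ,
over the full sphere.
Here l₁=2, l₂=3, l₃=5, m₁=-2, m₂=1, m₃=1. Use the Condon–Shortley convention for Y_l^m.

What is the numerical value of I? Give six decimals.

Checks pass: Σm=0; 10 even; l₃=5∈[1,5].
(2·2+1)(2·3+1)(2·5+1) = 385
Δ: 0! 4! 6! / 11! → 1/2310
sum: t=0:+1/144 = 1/144
3j²(2 3 5; 0 0 0) = Δ·Π!·Σ² = 10/231  (sign -1)
sum: t=0:+1/1152 = 1/1152
3j²(2 3 5; -2 1 1) = Δ·Π!·Σ² = 1/154  (sign +1)
combine: 4πI² = 385·10/231·1/154 = 25/231
take √, sign -1: I = -0.09280237

-0.092802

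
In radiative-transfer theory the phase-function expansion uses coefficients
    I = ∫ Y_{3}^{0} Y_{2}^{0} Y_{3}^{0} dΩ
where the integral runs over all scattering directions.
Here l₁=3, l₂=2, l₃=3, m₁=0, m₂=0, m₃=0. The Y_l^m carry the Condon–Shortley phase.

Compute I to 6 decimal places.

Rules hold: Σm=0, L=8 even, 1≤3≤5.
N = 7·5·7 = 245
Δ = 2!·4!·2!/9! = 1/3780
Racah Σ t=0..2: t=0:+1/24 t=1:−1/4 t=2:+1/24 = -1/6
⇒ 3j(3 2 3; 0 0 0)² = 4/105, sgn +1
(m-triple is (0,0,0) — same symbol as above.)
4πI² = N·(3j₀)²·(3jₘ)² = 16/45
I = +1·√(0.355556/4π) = 0.16820883

0.168209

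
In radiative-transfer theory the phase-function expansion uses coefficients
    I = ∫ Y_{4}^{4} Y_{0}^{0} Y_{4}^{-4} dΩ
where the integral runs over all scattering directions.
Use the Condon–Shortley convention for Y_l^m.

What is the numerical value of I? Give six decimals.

0.282095

Rules hold: Σm=0, L=8 even, 4≤4≤4.
N = 9·1·9 = 81
Δ = 0!·8!·0!/9! = 1/9
Racah Σ t=0..0: t=0:+1/576 = 1/576
⇒ 3j(4 0 4; 0 0 0)² = 1/9, sgn +1
Racah Σ t=0..0: t=0:+1/40320 = 1/40320
⇒ 3j(4 0 4; 4 0 -4)² = 1/9, sgn +1
4πI² = N·(3j₀)²·(3jₘ)² = 1/1
I = +1·√(1/4π) = 0.28209479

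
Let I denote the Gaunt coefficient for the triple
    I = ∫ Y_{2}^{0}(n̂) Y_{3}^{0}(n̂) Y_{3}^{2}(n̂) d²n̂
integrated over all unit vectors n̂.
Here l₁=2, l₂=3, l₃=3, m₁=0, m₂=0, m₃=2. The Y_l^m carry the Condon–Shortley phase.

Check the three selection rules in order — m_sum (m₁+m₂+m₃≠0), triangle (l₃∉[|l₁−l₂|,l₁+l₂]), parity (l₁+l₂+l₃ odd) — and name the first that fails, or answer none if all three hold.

Σmᵢ = 2  ✗
l₃∈[|l₁−l₂|,l₁+l₂]=[1,5], have l₃=3
Σlᵢ = 8 ⇒ even

m_sum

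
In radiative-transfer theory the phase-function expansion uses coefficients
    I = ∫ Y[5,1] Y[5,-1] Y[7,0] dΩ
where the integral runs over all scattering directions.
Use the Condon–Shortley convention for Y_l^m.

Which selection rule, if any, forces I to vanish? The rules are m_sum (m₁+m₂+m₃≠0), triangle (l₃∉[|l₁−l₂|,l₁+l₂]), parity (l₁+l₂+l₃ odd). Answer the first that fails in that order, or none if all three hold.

azimuthal sum: 1 − 1 + 0 = 0  ✓
0 ≤ 7 ≤ 10 (triangle on l)  ✓
L = 5 + 5 + 7 = 17 (odd)  ✗

parity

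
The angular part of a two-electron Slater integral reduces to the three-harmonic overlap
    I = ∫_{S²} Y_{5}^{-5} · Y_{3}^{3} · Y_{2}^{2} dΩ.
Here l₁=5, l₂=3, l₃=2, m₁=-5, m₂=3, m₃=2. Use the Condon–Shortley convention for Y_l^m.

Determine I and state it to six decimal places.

-0.347235

Rules hold: Σm=0, L=10 even, 2≤2≤8.
N = 11·7·5 = 385
Δ = 6!·4!·0!/11! = 1/2310
Racah Σ t=3..3: t=3:−1/144 = -1/144
⇒ 3j(5 3 2; 0 0 0)² = 10/231, sgn -1
Racah Σ t=6..6: t=6:+1/17280 = 1/17280
⇒ 3j(5 3 2; -5 3 2)² = 1/11, sgn +1
4πI² = N·(3j₀)²·(3jₘ)² = 50/33
I = -1·√(1.51515/4π) = -0.34723469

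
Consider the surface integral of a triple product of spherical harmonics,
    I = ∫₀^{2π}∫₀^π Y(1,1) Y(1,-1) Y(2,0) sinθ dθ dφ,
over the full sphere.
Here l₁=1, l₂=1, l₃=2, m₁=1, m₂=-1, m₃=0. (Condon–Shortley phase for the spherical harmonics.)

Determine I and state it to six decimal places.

0.126157

m-sum 0 ✓  L=4 even ✓  0≤2≤2 ✓
Π(2lᵢ+1) = 3×3×5 = 45
triangle coeff Δ(1,1,2) = 1/30
Σ_t [0,0]: t=0:+1/1 = 1/1
(3j)²=2/15 [(1 1 2; 0 0 0)], sign=+1
Σ_t [0,0]: t=0:+1/4 = 1/4
(3j)²=1/30 [(1 1 2; 1 -1 0)], sign=+1
⇒ 4πI² = 1/5
I = (+1)√(1/5/(4π)) = 0.12615663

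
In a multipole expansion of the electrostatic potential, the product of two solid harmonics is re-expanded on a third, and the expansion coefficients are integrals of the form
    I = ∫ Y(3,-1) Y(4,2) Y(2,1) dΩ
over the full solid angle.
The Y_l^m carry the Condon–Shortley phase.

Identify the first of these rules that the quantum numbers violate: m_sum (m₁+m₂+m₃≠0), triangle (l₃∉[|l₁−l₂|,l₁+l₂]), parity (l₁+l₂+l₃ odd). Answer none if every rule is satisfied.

m_sum

azimuthal sum: -1 + 2 + 1 = 2  ✗
1 ≤ 2 ≤ 7 (triangle on l)
L = 3 + 4 + 2 = 9 (odd)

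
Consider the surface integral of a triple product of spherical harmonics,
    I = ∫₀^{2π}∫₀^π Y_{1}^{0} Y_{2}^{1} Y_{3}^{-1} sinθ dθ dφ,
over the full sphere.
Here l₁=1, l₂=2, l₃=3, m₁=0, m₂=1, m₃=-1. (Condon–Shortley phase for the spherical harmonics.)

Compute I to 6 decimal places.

Checks pass: Σm=0; 6 even; l₃=3∈[1,3].
(2·1+1)(2·2+1)(2·3+1) = 105
Δ: 0! 2! 4! / 7! → 1/105
sum: t=0:+1/4 = 1/4
3j²(1 2 3; 0 0 0) = Δ·Π!·Σ² = 3/35  (sign -1)
sum: t=0:+1/6 = 1/6
3j²(1 2 3; 0 1 -1) = Δ·Π!·Σ² = 8/105  (sign +1)
combine: 4πI² = 105·3/35·8/105 = 24/35
take √, sign -1: I = -0.23359668

-0.233597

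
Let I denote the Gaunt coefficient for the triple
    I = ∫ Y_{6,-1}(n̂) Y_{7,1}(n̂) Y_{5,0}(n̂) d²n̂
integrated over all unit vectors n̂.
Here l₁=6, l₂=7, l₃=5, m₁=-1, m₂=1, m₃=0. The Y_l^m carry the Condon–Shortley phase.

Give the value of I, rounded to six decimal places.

-0.083287

m-sum 0 ✓  L=18 even ✓  1≤5≤13 ✓
Π(2lᵢ+1) = 13×15×11 = 2145
triangle coeff Δ(6,7,5) = 1/174594420
Σ_t [2,6]: t=2:+1/4147200 t=3:−1/207360 t=4:+1/82944 t=5:−1/207360 t=6:+1/4147200 = 1/345600
(3j)²=420/46189 [(6 7 5; 0 0 0)], sign=-1
Σ_t [3,7]: t=3:−1/2073600 t=4:+1/165888 t=5:−1/103680 t=6:+1/414720 t=7:−1/14515200 = -17/9676800
(3j)²=85/19019 [(6 7 5; -1 1 0)], sign=+1
⇒ 4πI² = 4500/51623
I = (-1)√(4500/51623/(4π)) = -0.08328748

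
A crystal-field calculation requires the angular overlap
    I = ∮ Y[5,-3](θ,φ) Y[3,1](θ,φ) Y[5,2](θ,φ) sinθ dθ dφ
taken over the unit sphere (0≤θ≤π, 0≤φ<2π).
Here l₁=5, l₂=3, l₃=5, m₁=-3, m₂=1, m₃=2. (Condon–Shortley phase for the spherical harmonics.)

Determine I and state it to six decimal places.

0.000000

L=13 odd ⇒ parity kills the (l;000) factor ⇒ I = 0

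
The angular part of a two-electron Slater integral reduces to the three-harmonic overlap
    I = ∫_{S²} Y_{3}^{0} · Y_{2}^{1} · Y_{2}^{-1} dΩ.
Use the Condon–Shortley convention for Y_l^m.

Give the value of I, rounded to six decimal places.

Σlᵢ=7 odd — θ-integrand is odd under cosθ→−cosθ; I=0

0.000000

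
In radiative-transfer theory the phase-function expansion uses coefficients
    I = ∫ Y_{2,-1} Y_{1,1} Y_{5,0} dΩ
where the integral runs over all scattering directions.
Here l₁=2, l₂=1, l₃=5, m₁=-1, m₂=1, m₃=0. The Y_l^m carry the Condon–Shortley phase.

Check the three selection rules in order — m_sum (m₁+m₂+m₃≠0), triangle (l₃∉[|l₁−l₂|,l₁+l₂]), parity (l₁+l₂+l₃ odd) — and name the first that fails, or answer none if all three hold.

m₁+m₂+m₃ = -1 + 1 + 0 = 0  ✓
triangle: |2−1|=1 ≤ l₃=5 ≤ 2+1=3  ✗
parity: l₁+l₂+l₃ = 8 is even

triangle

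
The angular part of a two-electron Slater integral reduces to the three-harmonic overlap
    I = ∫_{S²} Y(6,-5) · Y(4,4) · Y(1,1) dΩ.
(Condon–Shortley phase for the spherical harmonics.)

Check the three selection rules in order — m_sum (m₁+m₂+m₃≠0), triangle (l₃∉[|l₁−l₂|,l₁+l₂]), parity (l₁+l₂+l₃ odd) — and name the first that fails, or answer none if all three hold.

triangle

azimuthal sum: -5 + 4 + 1 = 0  ✓
2 ≤ 1 ≤ 10 (triangle on l)  ✗
L = 6 + 4 + 1 = 11 (odd)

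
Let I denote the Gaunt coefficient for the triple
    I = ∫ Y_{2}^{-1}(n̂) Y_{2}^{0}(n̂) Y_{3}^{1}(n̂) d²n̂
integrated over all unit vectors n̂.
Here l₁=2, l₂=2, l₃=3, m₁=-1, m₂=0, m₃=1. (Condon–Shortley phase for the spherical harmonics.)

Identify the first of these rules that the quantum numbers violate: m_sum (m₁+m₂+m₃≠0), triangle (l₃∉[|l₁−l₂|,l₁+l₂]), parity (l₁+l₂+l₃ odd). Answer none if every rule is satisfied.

azimuthal sum: -1 + 0 + 1 = 0  ✓
0 ≤ 3 ≤ 4 (triangle on l)  ✓
L = 2 + 2 + 3 = 7 (odd)  ✗

parity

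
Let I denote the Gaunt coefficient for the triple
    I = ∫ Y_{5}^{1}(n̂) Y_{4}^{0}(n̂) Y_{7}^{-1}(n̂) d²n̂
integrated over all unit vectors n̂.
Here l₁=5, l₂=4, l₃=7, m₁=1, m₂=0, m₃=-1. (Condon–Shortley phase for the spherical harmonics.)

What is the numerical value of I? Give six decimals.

-0.112008

Rules hold: Σm=0, L=16 even, 1≤7≤9.
N = 11·9·15 = 1485
Δ = 2!·8!·6!/17! = 1/6126120
Racah Σ t=0..2: t=0:+1/69120 t=1:−1/20736 t=2:+1/69120 = -1/51840
⇒ 3j(5 4 7; 0 0 0)² = 280/21879, sgn +1
Racah Σ t=0..2: t=0:+1/55296 t=1:−1/25920 t=2:+1/138240 = -11/829440
⇒ 3j(5 4 7; 1 0 -1)² = 11/1326, sgn -1
4πI² = N·(3j₀)²·(3jₘ)² = 7700/48841
I = -1·√(0.157654/4π) = -0.11200777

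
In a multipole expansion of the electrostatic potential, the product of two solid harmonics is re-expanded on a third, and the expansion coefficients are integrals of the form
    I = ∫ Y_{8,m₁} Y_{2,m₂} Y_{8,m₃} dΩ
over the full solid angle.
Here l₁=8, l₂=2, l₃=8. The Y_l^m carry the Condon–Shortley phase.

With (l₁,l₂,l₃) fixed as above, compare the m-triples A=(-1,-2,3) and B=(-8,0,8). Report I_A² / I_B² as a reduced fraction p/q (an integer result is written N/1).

Shared (l₁,l₂,l₃)=(8,2,8): N and (l;000)² cancel in I_A²/I_B².
A: Δ = 2!·14!·2!/19! = 1/348840; Racah Σ t=0..0: t=0:+1/174182400 = 1/174182400; ⇒ 3j(8 2 8; -1 -2 3)² = 77/3876, sgn -1
B: Δ = 2!·14!·2!/19! = 1/348840; Racah Σ t=2..2: t=2:+1/348713164800 = 1/348713164800; ⇒ 3j(8 2 8; -8 0 8)² = 40/969, sgn +1
I_A²/I_B² = (77/3876)/(40/969) = 77/160

77/160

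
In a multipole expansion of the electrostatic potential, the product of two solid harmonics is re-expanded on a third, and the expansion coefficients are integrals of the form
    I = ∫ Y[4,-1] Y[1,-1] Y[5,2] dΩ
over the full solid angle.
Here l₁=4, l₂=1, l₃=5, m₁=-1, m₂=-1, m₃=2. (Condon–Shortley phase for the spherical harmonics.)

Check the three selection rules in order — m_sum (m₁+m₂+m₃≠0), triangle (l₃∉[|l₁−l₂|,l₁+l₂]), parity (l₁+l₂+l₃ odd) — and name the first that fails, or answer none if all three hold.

none

azimuthal sum: -1 − 1 + 2 = 0  ✓
3 ≤ 5 ≤ 5 (triangle on l)  ✓
L = 4 + 1 + 5 = 10 (even)  ✓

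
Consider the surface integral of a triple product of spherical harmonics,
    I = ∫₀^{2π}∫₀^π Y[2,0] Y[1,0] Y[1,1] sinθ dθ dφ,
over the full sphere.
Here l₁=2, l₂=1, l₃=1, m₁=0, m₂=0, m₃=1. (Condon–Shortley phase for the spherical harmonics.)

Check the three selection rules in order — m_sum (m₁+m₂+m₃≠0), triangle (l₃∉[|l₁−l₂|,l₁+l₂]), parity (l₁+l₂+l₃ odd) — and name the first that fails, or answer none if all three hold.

azimuthal sum: 0 + 0 + 1 = 1  ✗
1 ≤ 1 ≤ 3 (triangle on l)
L = 2 + 1 + 1 = 4 (even)

m_sum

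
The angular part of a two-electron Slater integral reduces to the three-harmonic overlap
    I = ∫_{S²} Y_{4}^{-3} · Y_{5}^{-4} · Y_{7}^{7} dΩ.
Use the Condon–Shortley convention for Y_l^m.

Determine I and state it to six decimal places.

-0.216112

m-sum 0 ✓  L=16 even ✓  1≤7≤9 ✓
Π(2lᵢ+1) = 9×11×15 = 1485
triangle coeff Δ(4,5,7) = 1/6126120
Σ_t [0,2]: t=0:+1/69120 t=1:−1/20736 t=2:+1/69120 = -1/51840
(3j)²=280/21879 [(4 5 7; 0 0 0)], sign=+1
Σ_t [1,1]: t=1:−1/29030400 = -1/29030400
(3j)²=21/680 [(4 5 7; -3 -4 7)], sign=-1
⇒ 4πI² = 2205/3757
I = (-1)√(2205/3757/(4π)) = -0.21611194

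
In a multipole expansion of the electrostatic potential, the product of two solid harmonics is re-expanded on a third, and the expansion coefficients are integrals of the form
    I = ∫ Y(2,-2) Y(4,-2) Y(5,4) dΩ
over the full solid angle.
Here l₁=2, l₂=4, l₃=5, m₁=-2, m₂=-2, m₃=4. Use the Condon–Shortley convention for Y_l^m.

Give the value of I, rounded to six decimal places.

0.000000

l₁+l₂+l₃=11 is odd: 3j(l;000)=0 ⇒ I=0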